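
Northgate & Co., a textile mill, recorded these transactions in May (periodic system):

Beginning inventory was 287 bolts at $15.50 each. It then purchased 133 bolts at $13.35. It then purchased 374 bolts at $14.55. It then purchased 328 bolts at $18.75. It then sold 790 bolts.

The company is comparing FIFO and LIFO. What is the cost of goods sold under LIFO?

COGS = $12,766.50

FIFO COGS: 287 @ $15.50 + 133 @ $13.35 + 370 @ $14.55 = $11,607.55
LIFO COGS: 328 @ $18.75 + 374 @ $14.55 + 88 @ $13.35 = $12,766.50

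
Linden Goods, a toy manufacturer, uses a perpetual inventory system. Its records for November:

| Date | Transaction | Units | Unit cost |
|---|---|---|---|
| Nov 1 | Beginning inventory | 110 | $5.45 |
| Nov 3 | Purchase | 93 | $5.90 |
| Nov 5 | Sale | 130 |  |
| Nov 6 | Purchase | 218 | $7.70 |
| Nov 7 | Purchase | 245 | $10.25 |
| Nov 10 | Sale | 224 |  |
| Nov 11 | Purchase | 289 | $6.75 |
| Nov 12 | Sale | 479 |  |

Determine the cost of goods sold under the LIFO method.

COGS = $6,513.65

Nov 5, 130 sold [LIFO — newest first]: 93 @ $5.90 + 37 @ $5.45 = $750.35
Nov 10, 224 sold [LIFO — newest first]: 224 @ $10.25 = $2,296.00
Nov 12, 479 sold [LIFO — newest first]: 289 @ $6.75 + 21 @ $10.25 + 169 @ $7.70 = $3,467.30
Total COGS = $750.35 + $2,296.00 + $3,467.30 = $6,513.65
Ending inventory: 73 @ $5.45 + 49 @ $7.70 = $775.15
Check: goods available $7,288.80 = COGS $6,513.65 + ending $775.15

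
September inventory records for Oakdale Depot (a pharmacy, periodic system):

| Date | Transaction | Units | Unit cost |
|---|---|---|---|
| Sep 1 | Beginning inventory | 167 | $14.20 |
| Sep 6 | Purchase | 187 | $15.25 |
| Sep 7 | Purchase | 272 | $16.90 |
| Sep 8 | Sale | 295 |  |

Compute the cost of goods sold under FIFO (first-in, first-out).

COGS = $4,323.40

Sep 8, 295 sold [FIFO — oldest first]: 167 @ $14.20 + 128 @ $15.25 = $4,323.40
Ending inventory: 59 @ $15.25 + 272 @ $16.90 = $5,496.55
Check: goods available $9,819.95 = COGS $4,323.40 + ending $5,496.55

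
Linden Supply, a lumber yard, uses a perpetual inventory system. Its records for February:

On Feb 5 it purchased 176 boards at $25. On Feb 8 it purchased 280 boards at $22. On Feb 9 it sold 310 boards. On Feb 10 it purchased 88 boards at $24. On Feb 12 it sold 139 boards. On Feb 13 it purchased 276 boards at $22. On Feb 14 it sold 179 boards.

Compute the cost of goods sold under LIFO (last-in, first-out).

COGS = $14,235

Feb 9, 310 sold [LIFO — newest first]: 280 @ $22 + 30 @ $25 = $6,910
Feb 12, 139 sold [LIFO — newest first]: 88 @ $24 + 51 @ $25 = $3,387
Feb 14, 179 sold [LIFO — newest first]: 179 @ $22 = $3,938
Total COGS = $6,910 + $3,387 + $3,938 = $14,235
Ending inventory: 95 @ $25 + 97 @ $22 = $4,509
Check: goods available $18,744 = COGS $14,235 + ending $4,509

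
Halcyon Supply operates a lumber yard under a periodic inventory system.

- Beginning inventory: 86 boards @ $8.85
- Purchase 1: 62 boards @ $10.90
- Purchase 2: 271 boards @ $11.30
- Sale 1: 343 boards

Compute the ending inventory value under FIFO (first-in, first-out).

Ending inventory = $858.80

Sale 1 (343) [FIFO — oldest first]: 86 @ $8.85 + 62 @ $10.90 + 195 @ $11.30 = $3,640.40
Ending inventory: 76 @ $11.30 = $858.80
Check: goods available $4,499.20 = COGS $3,640.40 + ending $858.80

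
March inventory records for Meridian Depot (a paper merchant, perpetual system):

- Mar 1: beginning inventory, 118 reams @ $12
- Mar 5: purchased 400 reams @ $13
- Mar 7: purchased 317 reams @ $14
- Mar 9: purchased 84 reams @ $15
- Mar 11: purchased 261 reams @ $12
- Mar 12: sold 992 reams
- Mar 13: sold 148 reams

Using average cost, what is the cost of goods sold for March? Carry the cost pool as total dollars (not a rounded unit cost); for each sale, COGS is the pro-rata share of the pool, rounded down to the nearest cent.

After Mar 1: 118 on hand, pool $1,416.00 (≈ $12.0000 each)
After Mar 5: 518 on hand, pool $6,616.00 (≈ $12.7722 each)
After Mar 7: 835 on hand, pool $11,054.00 (≈ $13.2383 each)
After Mar 9: 919 on hand, pool $12,314.00 (≈ $13.3993 each)
After Mar 11: 1180 on hand, pool $15,446.00 (≈ $13.0898 each)
Mar 12, sell 992: 992/1180 × $15,446.00 → $12,985.11
Mar 13, sell 148: 148/188 × $2,460.89 → $1,937.29
Total COGS = $12,985.11 + $1,937.29 = $14,922.40
Ending inventory (cost pool remaining) = $523.60

COGS = $14,922.40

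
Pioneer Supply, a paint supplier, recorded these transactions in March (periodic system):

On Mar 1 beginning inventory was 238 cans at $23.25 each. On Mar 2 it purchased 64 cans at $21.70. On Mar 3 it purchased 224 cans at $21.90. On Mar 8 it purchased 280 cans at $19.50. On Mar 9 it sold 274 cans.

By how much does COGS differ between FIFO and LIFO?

$971.70

FIFO COGS: 238 @ $23.25 + 36 @ $21.70 = $6,314.70
LIFO COGS: 274 @ $19.50 = $5,343.00
Difference = |$6,314.70 − $5,343.00| = $971.70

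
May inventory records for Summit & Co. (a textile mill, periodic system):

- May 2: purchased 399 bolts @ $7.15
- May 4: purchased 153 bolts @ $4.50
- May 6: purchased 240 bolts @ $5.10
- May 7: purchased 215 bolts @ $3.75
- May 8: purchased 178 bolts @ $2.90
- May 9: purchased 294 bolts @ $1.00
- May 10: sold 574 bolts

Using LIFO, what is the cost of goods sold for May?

COGS = $1,192.70

May 10, 574 sold [LIFO — newest first]: 294 @ $1.00 + 178 @ $2.90 + 102 @ $3.75 = $1,192.70
Ending inventory: 399 @ $7.15 + 153 @ $4.50 + 240 @ $5.10 + 113 @ $3.75 = $5,189.10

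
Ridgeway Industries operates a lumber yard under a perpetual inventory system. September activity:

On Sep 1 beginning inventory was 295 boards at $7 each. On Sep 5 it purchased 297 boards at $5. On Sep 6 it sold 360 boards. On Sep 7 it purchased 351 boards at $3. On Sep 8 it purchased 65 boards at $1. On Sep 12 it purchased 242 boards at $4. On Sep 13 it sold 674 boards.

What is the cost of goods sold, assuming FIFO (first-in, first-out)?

COGS = $4,772

Sep 6, 360 sold [FIFO — oldest first]: 295 @ $7 + 65 @ $5 = $2,390
Sep 13, 674 sold [FIFO — oldest first]: 232 @ $5 + 351 @ $3 + 65 @ $1 + 26 @ $4 = $2,382
Total COGS = $2,390 + $2,382 = $4,772
Ending inventory: 216 @ $4 = $864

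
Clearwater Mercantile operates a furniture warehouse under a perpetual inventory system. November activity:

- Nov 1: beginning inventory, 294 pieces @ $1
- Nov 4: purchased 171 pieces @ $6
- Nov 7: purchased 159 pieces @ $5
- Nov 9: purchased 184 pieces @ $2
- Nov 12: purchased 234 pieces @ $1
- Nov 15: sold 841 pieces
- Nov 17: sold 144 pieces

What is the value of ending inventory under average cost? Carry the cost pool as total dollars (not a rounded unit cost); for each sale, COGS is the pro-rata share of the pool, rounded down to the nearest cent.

Ending inventory = $148.63

After Nov 1: 294 on hand, pool $294.00 (≈ $1.0000 each)
After Nov 4: 465 on hand, pool $1,320.00 (≈ $2.8387 each)
After Nov 7: 624 on hand, pool $2,115.00 (≈ $3.3894 each)
After Nov 9: 808 on hand, pool $2,483.00 (≈ $3.0730 each)
After Nov 12: 1042 on hand, pool $2,717.00 (≈ $2.6075 each)
Nov 15, sell 841: 841/1042 × $2,717.00 → $2,192.89
Nov 17, sell 144: 144/201 × $524.11 → $375.48
Total COGS = $2,192.89 + $375.48 = $2,568.37
Ending inventory (cost pool remaining) = $148.63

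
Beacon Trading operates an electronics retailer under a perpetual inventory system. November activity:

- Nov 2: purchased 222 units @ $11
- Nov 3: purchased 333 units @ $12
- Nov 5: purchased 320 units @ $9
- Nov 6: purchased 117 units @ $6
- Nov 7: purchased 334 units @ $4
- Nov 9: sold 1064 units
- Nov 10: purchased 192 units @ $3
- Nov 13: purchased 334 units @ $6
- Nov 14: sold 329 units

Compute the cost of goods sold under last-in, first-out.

COGS = $10,408

Nov 9, 1064 sold [LIFO — newest first]: 334 @ $4 + 117 @ $6 + 320 @ $9 + 293 @ $12 = $8,434
Nov 14, 329 sold [LIFO — newest first]: 329 @ $6 = $1,974
Total COGS = $8,434 + $1,974 = $10,408
Ending inventory: 222 @ $11 + 40 @ $12 + 192 @ $3 + 5 @ $6 = $3,528
Check: goods available $13,936 = COGS $10,408 + ending $3,528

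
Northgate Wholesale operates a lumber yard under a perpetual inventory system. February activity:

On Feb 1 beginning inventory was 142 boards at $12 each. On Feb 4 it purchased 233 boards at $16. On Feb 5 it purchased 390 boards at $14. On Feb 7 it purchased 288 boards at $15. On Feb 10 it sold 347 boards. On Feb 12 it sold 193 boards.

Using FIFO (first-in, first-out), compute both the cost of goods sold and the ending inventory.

COGS = $7,742; ending inventory = $7,470

Feb 10, 347 sold [FIFO — oldest first]: 142 @ $12 + 205 @ $16 = $4,984
Feb 12, 193 sold [FIFO — oldest first]: 28 @ $16 + 165 @ $14 = $2,758
Total COGS = $4,984 + $2,758 = $7,742
Ending inventory: 225 @ $14 + 288 @ $15 = $7,470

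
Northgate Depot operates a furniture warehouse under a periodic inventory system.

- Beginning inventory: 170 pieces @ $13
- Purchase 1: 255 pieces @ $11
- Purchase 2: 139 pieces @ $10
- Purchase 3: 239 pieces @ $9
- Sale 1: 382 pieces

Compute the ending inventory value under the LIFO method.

Ending inventory = $4,971

Sale 1 (382) [LIFO — newest first]: 239 @ $9 + 139 @ $10 + 4 @ $11 = $3,585
Ending inventory: 170 @ $13 + 251 @ $11 = $4,971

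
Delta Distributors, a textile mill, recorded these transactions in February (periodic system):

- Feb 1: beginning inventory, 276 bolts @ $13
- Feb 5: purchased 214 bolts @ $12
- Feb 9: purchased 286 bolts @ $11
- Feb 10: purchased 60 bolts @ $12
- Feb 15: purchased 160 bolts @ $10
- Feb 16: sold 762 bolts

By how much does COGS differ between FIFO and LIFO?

$568

FIFO COGS: 276 @ $13 + 214 @ $12 + 272 @ $11 = $9,148
LIFO COGS: 160 @ $10 + 60 @ $12 + 286 @ $11 + 214 @ $12 + 42 @ $13 = $8,580
Difference = |$9,148 − $8,580| = $568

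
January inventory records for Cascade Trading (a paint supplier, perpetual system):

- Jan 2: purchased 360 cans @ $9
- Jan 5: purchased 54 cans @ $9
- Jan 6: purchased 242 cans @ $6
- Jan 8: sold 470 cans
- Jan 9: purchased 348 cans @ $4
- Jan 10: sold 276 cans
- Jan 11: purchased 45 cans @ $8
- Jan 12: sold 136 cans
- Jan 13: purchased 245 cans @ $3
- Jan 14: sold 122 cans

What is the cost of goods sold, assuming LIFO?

COGS = $5,793

Jan 8, 470 sold [LIFO — newest first]: 242 @ $6 + 54 @ $9 + 174 @ $9 = $3,504
Jan 10, 276 sold [LIFO — newest first]: 276 @ $4 = $1,104
Jan 12, 136 sold [LIFO — newest first]: 45 @ $8 + 72 @ $4 + 19 @ $9 = $819
Jan 14, 122 sold [LIFO — newest first]: 122 @ $3 = $366
Total COGS = $3,504 + $1,104 + $819 + $366 = $5,793
Ending inventory: 167 @ $9 + 123 @ $3 = $1,872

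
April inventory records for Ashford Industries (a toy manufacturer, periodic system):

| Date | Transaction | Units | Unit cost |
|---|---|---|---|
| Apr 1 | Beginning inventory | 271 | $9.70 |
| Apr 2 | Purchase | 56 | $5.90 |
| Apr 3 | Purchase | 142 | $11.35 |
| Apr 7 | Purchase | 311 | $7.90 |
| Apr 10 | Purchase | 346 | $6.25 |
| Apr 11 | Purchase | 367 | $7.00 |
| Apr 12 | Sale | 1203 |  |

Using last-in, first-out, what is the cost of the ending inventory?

Ending inventory = $2,740.80

Apr 12, 1203 sold [LIFO — newest first]: 367 @ $7.00 + 346 @ $6.25 + 311 @ $7.90 + 142 @ $11.35 + 37 @ $5.90 = $9,018.40
Ending inventory: 271 @ $9.70 + 19 @ $5.90 = $2,740.80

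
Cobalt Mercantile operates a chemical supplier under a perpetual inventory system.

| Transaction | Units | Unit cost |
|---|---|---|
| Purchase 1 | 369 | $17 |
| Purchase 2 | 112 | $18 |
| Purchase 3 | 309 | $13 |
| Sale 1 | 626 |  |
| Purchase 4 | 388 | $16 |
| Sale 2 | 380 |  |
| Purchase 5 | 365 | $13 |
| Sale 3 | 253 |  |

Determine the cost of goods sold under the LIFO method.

Sale 1 (626) [LIFO — newest first]: 309 @ $13 + 112 @ $18 + 205 @ $17 = $9,518
Sale 2 (380) [LIFO — newest first]: 380 @ $16 = $6,080
Sale 3 (253) [LIFO — newest first]: 253 @ $13 = $3,289
Total COGS = $9,518 + $6,080 + $3,289 = $18,887
Ending inventory: 164 @ $17 + 8 @ $16 + 112 @ $13 = $4,372
Check: goods available $23,259 = COGS $18,887 + ending $4,372

COGS = $18,887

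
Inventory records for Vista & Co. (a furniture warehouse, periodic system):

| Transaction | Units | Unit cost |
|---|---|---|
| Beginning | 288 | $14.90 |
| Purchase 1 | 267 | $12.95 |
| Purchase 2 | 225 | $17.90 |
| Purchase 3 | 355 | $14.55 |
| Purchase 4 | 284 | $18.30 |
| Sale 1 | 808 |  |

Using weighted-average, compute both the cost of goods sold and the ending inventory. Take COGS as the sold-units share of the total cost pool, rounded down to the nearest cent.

COGS = $12,606.16; ending inventory = $9,532.64

Sale 1, sell 808: 808/1419 × $22,138.80 → $12,606.16
Ending inventory (cost pool remaining) = $9,532.64
Check: goods available $22,138.80 = COGS $12,606.16 + ending $9,532.64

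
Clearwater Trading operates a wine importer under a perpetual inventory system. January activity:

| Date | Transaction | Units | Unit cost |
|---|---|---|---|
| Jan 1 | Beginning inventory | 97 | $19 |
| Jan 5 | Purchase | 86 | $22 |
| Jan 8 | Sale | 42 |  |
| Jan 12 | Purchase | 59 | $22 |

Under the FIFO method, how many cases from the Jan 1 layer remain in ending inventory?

55

Jan 8, 42 sold [FIFO — oldest first]: 42 @ $19 = $798
Ending inventory: 55 @ $19 + 86 @ $22 + 59 @ $22 = $4,235
Check: goods available $5,033 = COGS $798 + ending $4,235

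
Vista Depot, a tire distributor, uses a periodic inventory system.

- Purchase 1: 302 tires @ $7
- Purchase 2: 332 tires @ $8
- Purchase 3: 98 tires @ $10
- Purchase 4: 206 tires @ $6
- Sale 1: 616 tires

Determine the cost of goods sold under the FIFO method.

Sale 1 (616) [FIFO — oldest first]: 302 @ $7 + 314 @ $8 = $4,626
Ending inventory: 18 @ $8 + 98 @ $10 + 206 @ $6 = $2,360

COGS = $4,626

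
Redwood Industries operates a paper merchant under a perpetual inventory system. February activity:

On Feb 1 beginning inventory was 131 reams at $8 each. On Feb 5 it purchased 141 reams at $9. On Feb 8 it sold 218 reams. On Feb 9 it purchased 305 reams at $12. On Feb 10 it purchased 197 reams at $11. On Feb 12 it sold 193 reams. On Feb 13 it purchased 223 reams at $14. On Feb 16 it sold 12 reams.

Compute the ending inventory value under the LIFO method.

Ending inventory = $7,090

Feb 8, 218 sold [LIFO — newest first]: 141 @ $9 + 77 @ $8 = $1,885
Feb 12, 193 sold [LIFO — newest first]: 193 @ $11 = $2,123
Feb 16, 12 sold [LIFO — newest first]: 12 @ $14 = $168
Total COGS = $1,885 + $2,123 + $168 = $4,176
Ending inventory: 54 @ $8 + 305 @ $12 + 4 @ $11 + 211 @ $14 = $7,090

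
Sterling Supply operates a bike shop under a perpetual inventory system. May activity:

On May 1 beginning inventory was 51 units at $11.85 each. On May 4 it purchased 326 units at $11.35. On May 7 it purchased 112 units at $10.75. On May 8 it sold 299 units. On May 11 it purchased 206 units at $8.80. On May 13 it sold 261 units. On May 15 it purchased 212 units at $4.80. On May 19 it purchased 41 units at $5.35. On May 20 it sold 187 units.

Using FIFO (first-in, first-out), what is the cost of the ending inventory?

May 8, 299 sold [FIFO — oldest first]: 51 @ $11.85 + 248 @ $11.35 = $3,419.15
May 13, 261 sold [FIFO — oldest first]: 78 @ $11.35 + 112 @ $10.75 + 71 @ $8.80 = $2,714.10
May 20, 187 sold [FIFO — oldest first]: 135 @ $8.80 + 52 @ $4.80 = $1,437.60
Total COGS = $3,419.15 + $2,714.10 + $1,437.60 = $7,570.85
Ending inventory: 160 @ $4.80 + 41 @ $5.35 = $987.35
Check: goods available $8,558.20 = COGS $7,570.85 + ending $987.35

Ending inventory = $987.35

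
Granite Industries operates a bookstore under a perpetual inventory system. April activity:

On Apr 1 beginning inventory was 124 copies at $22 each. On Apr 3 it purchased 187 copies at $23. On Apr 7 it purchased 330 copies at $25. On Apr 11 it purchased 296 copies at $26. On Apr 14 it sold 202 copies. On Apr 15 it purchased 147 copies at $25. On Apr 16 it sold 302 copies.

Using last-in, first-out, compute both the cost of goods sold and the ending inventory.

Apr 14, 202 sold [LIFO — newest first]: 202 @ $26 = $5,252
Apr 16, 302 sold [LIFO — newest first]: 147 @ $25 + 94 @ $26 + 61 @ $25 = $7,644
Total COGS = $5,252 + $7,644 = $12,896
Ending inventory: 124 @ $22 + 187 @ $23 + 269 @ $25 = $13,754

COGS = $12,896; ending inventory = $13,754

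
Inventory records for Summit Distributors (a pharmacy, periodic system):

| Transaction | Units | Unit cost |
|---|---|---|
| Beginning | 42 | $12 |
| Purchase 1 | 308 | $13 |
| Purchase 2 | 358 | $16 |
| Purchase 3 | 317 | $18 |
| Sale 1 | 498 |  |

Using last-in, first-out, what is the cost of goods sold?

COGS = $8,602

Sale 1 (498) [LIFO — newest first]: 317 @ $18 + 181 @ $16 = $8,602
Ending inventory: 42 @ $12 + 308 @ $13 + 177 @ $16 = $7,340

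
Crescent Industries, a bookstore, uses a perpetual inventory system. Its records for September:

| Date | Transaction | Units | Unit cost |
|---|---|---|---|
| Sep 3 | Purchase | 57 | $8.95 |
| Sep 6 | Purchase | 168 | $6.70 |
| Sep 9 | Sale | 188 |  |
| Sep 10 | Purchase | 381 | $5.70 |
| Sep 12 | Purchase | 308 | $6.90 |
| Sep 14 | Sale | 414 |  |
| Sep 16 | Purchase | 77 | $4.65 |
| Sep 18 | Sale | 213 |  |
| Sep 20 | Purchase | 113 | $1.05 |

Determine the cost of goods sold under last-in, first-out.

Sep 9, 188 sold [LIFO — newest first]: 168 @ $6.70 + 20 @ $8.95 = $1,304.60
Sep 14, 414 sold [LIFO — newest first]: 308 @ $6.90 + 106 @ $5.70 = $2,729.40
Sep 18, 213 sold [LIFO — newest first]: 77 @ $4.65 + 136 @ $5.70 = $1,133.25
Total COGS = $1,304.60 + $2,729.40 + $1,133.25 = $5,167.25
Ending inventory: 37 @ $8.95 + 139 @ $5.70 + 113 @ $1.05 = $1,242.10

COGS = $5,167.25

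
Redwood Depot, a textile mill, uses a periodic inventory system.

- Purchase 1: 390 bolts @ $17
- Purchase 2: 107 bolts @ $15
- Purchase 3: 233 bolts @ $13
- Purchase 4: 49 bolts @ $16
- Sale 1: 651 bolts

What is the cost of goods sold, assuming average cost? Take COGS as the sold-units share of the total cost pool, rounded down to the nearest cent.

COGS = $10,068.35

Sale 1, sell 651: 651/779 × $12,048.00 → $10,068.35
Ending inventory (cost pool remaining) = $1,979.65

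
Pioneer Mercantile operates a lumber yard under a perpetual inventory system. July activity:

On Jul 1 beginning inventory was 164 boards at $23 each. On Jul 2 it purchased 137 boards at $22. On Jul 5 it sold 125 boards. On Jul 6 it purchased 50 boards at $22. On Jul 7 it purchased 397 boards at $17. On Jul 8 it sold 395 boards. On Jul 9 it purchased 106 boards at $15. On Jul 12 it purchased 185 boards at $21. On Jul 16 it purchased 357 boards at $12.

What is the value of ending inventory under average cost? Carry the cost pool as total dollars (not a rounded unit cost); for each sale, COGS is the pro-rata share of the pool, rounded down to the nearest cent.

After Jul 1: 164 on hand, pool $3,772.00 (≈ $23.0000 each)
After Jul 2: 301 on hand, pool $6,786.00 (≈ $22.5449 each)
Jul 5, sell 125: 125/301 × $6,786.00 → $2,818.10
After Jul 6: 226 on hand, pool $5,067.90 (≈ $22.4243 each)
After Jul 7: 623 on hand, pool $11,816.90 (≈ $18.9677 each)
Jul 8, sell 395: 395/623 × $11,816.90 → $7,492.25
After Jul 9: 334 on hand, pool $5,914.65 (≈ $17.7085 each)
After Jul 12: 519 on hand, pool $9,799.65 (≈ $18.8818 each)
After Jul 16: 876 on hand, pool $14,083.65 (≈ $16.0772 each)
Total COGS = $2,818.10 + $7,492.25 = $10,310.35
Ending inventory (cost pool remaining) = $14,083.65

Ending inventory = $14,083.65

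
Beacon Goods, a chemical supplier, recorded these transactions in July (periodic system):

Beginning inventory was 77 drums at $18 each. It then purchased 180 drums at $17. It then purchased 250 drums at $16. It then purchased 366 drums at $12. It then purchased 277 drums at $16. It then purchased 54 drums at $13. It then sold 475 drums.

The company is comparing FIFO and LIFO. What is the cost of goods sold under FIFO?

FIFO COGS: 77 @ $18 + 180 @ $17 + 218 @ $16 = $7,934
LIFO COGS: 54 @ $13 + 277 @ $16 + 144 @ $12 = $6,862

COGS = $7,934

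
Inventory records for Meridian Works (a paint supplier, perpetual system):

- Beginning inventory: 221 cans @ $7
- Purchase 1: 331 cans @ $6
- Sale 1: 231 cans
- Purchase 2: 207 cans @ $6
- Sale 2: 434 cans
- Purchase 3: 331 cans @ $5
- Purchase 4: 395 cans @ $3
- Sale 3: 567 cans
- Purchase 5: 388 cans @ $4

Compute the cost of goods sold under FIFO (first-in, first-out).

COGS = $6,856

Sale 1 (231) [FIFO — oldest first]: 221 @ $7 + 10 @ $6 = $1,607
Sale 2 (434) [FIFO — oldest first]: 321 @ $6 + 113 @ $6 = $2,604
Sale 3 (567) [FIFO — oldest first]: 94 @ $6 + 331 @ $5 + 142 @ $3 = $2,645
Total COGS = $1,607 + $2,604 + $2,645 = $6,856
Ending inventory: 253 @ $3 + 388 @ $4 = $2,311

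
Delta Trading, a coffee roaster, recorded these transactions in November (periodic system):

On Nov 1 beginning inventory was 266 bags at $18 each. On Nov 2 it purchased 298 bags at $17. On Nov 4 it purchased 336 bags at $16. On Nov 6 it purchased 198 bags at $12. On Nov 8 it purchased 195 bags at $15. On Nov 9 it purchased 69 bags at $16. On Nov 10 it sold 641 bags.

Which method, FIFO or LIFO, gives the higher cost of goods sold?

FIFO

FIFO COGS: 266 @ $18 + 298 @ $17 + 77 @ $16 = $11,086
LIFO COGS: 69 @ $16 + 195 @ $15 + 198 @ $12 + 179 @ $16 = $9,269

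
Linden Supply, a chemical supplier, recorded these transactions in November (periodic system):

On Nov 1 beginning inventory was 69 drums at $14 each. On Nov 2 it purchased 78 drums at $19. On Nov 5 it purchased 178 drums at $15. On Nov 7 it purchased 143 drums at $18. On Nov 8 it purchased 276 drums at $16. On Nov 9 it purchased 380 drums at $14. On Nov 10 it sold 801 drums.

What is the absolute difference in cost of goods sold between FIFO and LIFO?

$566

FIFO COGS: 69 @ $14 + 78 @ $19 + 178 @ $15 + 143 @ $18 + 276 @ $16 + 57 @ $14 = $12,906
LIFO COGS: 380 @ $14 + 276 @ $16 + 143 @ $18 + 2 @ $15 = $12,340
Difference = |$12,906 − $12,340| = $566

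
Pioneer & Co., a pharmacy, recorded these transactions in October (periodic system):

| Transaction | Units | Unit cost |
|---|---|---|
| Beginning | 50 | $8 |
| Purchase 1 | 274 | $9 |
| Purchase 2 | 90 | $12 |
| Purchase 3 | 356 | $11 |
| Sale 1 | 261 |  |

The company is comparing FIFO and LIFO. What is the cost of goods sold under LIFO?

FIFO COGS: 50 @ $8 + 211 @ $9 = $2,299
LIFO COGS: 261 @ $11 = $2,871

COGS = $2,871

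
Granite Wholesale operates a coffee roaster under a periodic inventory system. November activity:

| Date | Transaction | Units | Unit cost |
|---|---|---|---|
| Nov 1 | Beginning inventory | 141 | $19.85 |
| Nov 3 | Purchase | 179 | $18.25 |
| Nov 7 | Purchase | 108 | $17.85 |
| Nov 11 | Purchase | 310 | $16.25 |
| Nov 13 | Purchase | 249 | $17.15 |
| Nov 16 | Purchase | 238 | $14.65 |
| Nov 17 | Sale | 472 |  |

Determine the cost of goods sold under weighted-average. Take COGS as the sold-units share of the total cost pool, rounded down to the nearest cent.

COGS = $8,009.72

Nov 17, sell 472: 472/1225 × $20,787.95 → $8,009.72
Ending inventory (cost pool remaining) = $12,778.23
Check: goods available $20,787.95 = COGS $8,009.72 + ending $12,778.23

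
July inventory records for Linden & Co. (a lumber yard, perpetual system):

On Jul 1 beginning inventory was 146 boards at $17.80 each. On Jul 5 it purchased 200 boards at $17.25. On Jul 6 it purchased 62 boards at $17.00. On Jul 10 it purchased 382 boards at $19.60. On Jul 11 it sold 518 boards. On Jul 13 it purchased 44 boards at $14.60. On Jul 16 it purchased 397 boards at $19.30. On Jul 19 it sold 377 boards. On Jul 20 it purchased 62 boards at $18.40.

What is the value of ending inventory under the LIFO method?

Jul 11, 518 sold [LIFO — newest first]: 382 @ $19.60 + 62 @ $17.00 + 74 @ $17.25 = $9,817.70
Jul 19, 377 sold [LIFO — newest first]: 377 @ $19.30 = $7,276.10
Total COGS = $9,817.70 + $7,276.10 = $17,093.80
Ending inventory: 146 @ $17.80 + 126 @ $17.25 + 44 @ $14.60 + 20 @ $19.30 + 62 @ $18.40 = $6,941.50

Ending inventory = $6,941.50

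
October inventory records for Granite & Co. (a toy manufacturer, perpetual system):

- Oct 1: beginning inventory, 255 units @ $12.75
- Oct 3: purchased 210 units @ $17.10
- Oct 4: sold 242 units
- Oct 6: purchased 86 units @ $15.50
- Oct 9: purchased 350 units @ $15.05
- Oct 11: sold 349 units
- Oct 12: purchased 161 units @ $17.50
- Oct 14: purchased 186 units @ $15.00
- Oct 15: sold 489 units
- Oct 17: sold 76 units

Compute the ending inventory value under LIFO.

Ending inventory = $1,173.00

Oct 4, 242 sold [LIFO — newest first]: 210 @ $17.10 + 32 @ $12.75 = $3,999.00
Oct 11, 349 sold [LIFO — newest first]: 349 @ $15.05 = $5,252.45
Oct 15, 489 sold [LIFO — newest first]: 186 @ $15.00 + 161 @ $17.50 + 1 @ $15.05 + 86 @ $15.50 + 55 @ $12.75 = $7,656.80
Oct 17, 76 sold [LIFO — newest first]: 76 @ $12.75 = $969.00
Total COGS = $3,999.00 + $5,252.45 + $7,656.80 + $969.00 = $17,877.25
Ending inventory: 92 @ $12.75 = $1,173.00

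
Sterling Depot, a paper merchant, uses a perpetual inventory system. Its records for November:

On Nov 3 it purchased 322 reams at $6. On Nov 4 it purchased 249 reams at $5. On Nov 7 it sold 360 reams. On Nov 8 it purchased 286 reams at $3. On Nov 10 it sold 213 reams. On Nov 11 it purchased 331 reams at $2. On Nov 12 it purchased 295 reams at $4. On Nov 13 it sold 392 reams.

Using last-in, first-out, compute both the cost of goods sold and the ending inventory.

Nov 7, 360 sold [LIFO — newest first]: 249 @ $5 + 111 @ $6 = $1,911
Nov 10, 213 sold [LIFO — newest first]: 213 @ $3 = $639
Nov 13, 392 sold [LIFO — newest first]: 295 @ $4 + 97 @ $2 = $1,374
Total COGS = $1,911 + $639 + $1,374 = $3,924
Ending inventory: 211 @ $6 + 73 @ $3 + 234 @ $2 = $1,953

COGS = $3,924; ending inventory = $1,953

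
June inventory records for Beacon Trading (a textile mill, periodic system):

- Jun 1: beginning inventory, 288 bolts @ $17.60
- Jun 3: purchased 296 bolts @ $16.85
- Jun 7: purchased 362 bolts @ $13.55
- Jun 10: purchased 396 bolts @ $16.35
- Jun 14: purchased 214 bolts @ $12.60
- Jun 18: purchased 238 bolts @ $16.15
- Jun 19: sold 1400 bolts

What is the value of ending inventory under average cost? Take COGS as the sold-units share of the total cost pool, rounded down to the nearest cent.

Jun 19, sell 1400: 1400/1794 × $27,976.20 → $21,832.04
Ending inventory (cost pool remaining) = $6,144.16
Check: goods available $27,976.20 = COGS $21,832.04 + ending $6,144.16

Ending inventory = $6,144.16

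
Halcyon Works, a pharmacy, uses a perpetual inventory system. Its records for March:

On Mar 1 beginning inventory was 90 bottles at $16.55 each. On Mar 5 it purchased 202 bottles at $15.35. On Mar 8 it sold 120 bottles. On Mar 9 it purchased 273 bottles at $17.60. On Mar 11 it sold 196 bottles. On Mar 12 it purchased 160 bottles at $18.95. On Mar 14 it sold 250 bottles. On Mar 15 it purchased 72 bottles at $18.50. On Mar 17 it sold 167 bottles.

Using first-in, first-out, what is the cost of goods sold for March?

Mar 8, 120 sold [FIFO — oldest first]: 90 @ $16.55 + 30 @ $15.35 = $1,950.00
Mar 11, 196 sold [FIFO — oldest first]: 172 @ $15.35 + 24 @ $17.60 = $3,062.60
Mar 14, 250 sold [FIFO — oldest first]: 249 @ $17.60 + 1 @ $18.95 = $4,401.35
Mar 17, 167 sold [FIFO — oldest first]: 159 @ $18.95 + 8 @ $18.50 = $3,161.05
Total COGS = $1,950.00 + $3,062.60 + $4,401.35 + $3,161.05 = $12,575.00
Ending inventory: 64 @ $18.50 = $1,184.00

COGS = $12,575.00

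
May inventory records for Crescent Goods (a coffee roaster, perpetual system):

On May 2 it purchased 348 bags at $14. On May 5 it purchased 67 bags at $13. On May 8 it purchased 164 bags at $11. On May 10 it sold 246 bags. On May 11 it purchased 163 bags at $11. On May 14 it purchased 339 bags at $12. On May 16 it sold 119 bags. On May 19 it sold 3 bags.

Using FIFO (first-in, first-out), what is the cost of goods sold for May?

COGS = $5,132

May 10, 246 sold [FIFO — oldest first]: 246 @ $14 = $3,444
May 16, 119 sold [FIFO — oldest first]: 102 @ $14 + 17 @ $13 = $1,649
May 19, 3 sold [FIFO — oldest first]: 3 @ $13 = $39
Total COGS = $3,444 + $1,649 + $39 = $5,132
Ending inventory: 47 @ $13 + 164 @ $11 + 163 @ $11 + 339 @ $12 = $8,276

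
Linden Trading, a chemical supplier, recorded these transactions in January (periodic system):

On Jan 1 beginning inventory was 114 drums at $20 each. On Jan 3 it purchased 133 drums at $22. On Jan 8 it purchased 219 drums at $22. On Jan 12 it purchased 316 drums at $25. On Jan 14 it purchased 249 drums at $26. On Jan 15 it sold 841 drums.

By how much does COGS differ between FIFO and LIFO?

FIFO COGS: 114 @ $20 + 133 @ $22 + 219 @ $22 + 316 @ $25 + 59 @ $26 = $19,458
LIFO COGS: 249 @ $26 + 316 @ $25 + 219 @ $22 + 57 @ $22 = $20,446
Difference = |$19,458 − $20,446| = $988

$988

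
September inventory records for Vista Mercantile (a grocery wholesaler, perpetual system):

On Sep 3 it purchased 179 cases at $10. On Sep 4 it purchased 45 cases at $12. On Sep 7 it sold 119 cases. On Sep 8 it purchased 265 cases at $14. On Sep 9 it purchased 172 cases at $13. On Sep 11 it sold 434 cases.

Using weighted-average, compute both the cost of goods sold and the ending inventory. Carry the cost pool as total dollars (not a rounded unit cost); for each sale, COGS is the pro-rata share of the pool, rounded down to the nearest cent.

After Sep 3: 179 on hand, pool $1,790.00 (≈ $10.0000 each)
After Sep 4: 224 on hand, pool $2,330.00 (≈ $10.4018 each)
Sep 7, sell 119: 119/224 × $2,330.00 → $1,237.81
After Sep 8: 370 on hand, pool $4,802.19 (≈ $12.9789 each)
After Sep 9: 542 on hand, pool $7,038.19 (≈ $12.9856 each)
Sep 11, sell 434: 434/542 × $7,038.19 → $5,635.74
Total COGS = $1,237.81 + $5,635.74 = $6,873.55
Ending inventory (cost pool remaining) = $1,402.45

COGS = $6,873.55; ending inventory = $1,402.45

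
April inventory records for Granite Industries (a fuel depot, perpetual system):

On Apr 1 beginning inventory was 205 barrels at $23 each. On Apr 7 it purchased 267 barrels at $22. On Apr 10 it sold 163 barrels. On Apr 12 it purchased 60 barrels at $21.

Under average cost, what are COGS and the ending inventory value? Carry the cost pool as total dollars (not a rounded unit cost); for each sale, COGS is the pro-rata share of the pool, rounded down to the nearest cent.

After Apr 1: 205 on hand, pool $4,715.00 (≈ $23.0000 each)
After Apr 7: 472 on hand, pool $10,589.00 (≈ $22.4343 each)
Apr 10, sell 163: 163/472 × $10,589.00 → $3,656.79
After Apr 12: 369 on hand, pool $8,192.21 (≈ $22.2011 each)
Ending inventory (cost pool remaining) = $8,192.21
Check: goods available $11,849.00 = COGS $3,656.79 + ending $8,192.21

COGS = $3,656.79; ending inventory = $8,192.21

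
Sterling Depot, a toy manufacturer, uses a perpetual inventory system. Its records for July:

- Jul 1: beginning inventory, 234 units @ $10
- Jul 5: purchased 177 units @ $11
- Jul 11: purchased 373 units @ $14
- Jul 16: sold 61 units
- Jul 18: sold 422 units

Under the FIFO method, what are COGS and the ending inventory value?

Jul 16, 61 sold [FIFO — oldest first]: 61 @ $10 = $610
Jul 18, 422 sold [FIFO — oldest first]: 173 @ $10 + 177 @ $11 + 72 @ $14 = $4,685
Total COGS = $610 + $4,685 = $5,295
Ending inventory: 301 @ $14 = $4,214

COGS = $5,295; ending inventory = $4,214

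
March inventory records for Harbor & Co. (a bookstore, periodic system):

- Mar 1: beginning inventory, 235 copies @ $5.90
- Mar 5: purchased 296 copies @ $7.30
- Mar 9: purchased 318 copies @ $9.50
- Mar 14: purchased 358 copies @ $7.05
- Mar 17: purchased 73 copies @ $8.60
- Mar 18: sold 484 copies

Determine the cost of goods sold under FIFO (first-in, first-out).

Mar 18, 484 sold [FIFO — oldest first]: 235 @ $5.90 + 249 @ $7.30 = $3,204.20
Ending inventory: 47 @ $7.30 + 318 @ $9.50 + 358 @ $7.05 + 73 @ $8.60 = $6,515.80
Check: goods available $9,720.00 = COGS $3,204.20 + ending $6,515.80

COGS = $3,204.20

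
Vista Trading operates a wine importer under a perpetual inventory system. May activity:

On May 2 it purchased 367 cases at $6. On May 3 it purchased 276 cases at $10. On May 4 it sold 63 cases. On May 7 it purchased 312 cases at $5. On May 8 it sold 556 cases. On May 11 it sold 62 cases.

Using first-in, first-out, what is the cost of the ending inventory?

Ending inventory = $1,370

May 4, 63 sold [FIFO — oldest first]: 63 @ $6 = $378
May 8, 556 sold [FIFO — oldest first]: 304 @ $6 + 252 @ $10 = $4,344
May 11, 62 sold [FIFO — oldest first]: 24 @ $10 + 38 @ $5 = $430
Total COGS = $378 + $4,344 + $430 = $5,152
Ending inventory: 274 @ $5 = $1,370
Check: goods available $6,522 = COGS $5,152 + ending $1,370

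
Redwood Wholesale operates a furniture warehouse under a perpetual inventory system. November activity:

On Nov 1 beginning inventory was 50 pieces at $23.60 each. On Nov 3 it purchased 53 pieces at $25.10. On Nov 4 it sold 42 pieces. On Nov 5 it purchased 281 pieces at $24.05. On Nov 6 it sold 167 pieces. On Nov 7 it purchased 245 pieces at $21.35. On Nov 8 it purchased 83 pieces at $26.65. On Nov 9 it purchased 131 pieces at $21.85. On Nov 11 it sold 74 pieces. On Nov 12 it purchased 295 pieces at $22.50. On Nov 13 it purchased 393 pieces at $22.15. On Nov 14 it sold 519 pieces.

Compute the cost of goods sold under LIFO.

COGS = $18,227.40

Nov 4, 42 sold [LIFO — newest first]: 42 @ $25.10 = $1,054.20
Nov 6, 167 sold [LIFO — newest first]: 167 @ $24.05 = $4,016.35
Nov 11, 74 sold [LIFO — newest first]: 74 @ $21.85 = $1,616.90
Nov 14, 519 sold [LIFO — newest first]: 393 @ $22.15 + 126 @ $22.50 = $11,539.95
Total COGS = $1,054.20 + $4,016.35 + $1,616.90 + $11,539.95 = $18,227.40
Ending inventory: 50 @ $23.60 + 11 @ $25.10 + 114 @ $24.05 + 245 @ $21.35 + 83 @ $26.65 + 57 @ $21.85 + 169 @ $22.50 = $16,688.45
Check: goods available $34,915.85 = COGS $18,227.40 + ending $16,688.45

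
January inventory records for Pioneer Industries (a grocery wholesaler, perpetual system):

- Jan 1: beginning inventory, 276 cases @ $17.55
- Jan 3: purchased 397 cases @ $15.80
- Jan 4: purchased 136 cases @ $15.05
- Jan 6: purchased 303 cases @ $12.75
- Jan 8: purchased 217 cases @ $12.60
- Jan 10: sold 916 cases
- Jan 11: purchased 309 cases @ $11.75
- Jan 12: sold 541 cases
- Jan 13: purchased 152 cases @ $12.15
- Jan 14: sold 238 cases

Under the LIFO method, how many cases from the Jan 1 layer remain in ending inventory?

Jan 10, 916 sold [LIFO — newest first]: 217 @ $12.60 + 303 @ $12.75 + 136 @ $15.05 + 260 @ $15.80 = $12,752.25
Jan 12, 541 sold [LIFO — newest first]: 309 @ $11.75 + 137 @ $15.80 + 95 @ $17.55 = $7,462.60
Jan 14, 238 sold [LIFO — newest first]: 152 @ $12.15 + 86 @ $17.55 = $3,356.10
Total COGS = $12,752.25 + $7,462.60 + $3,356.10 = $23,570.95
Ending inventory: 95 @ $17.55 = $1,667.25
Check: goods available $25,238.20 = COGS $23,570.95 + ending $1,667.25

95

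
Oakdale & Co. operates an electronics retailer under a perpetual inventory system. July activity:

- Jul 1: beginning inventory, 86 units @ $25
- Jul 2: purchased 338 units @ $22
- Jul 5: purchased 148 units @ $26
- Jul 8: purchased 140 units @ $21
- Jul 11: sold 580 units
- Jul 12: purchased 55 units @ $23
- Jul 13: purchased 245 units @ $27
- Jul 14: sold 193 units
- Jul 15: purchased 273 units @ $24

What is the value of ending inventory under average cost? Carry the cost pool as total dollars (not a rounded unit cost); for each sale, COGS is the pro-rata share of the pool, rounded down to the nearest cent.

Ending inventory = $12,590.98

After Jul 1: 86 on hand, pool $2,150.00 (≈ $25.0000 each)
After Jul 2: 424 on hand, pool $9,586.00 (≈ $22.6085 each)
After Jul 5: 572 on hand, pool $13,434.00 (≈ $23.4860 each)
After Jul 8: 712 on hand, pool $16,374.00 (≈ $22.9972 each)
Jul 11, sell 580: 580/712 × $16,374.00 → $13,338.37
After Jul 12: 187 on hand, pool $4,300.63 (≈ $22.9980 each)
After Jul 13: 432 on hand, pool $10,915.63 (≈ $25.2677 each)
Jul 14, sell 193: 193/432 × $10,915.63 → $4,876.65
After Jul 15: 512 on hand, pool $12,590.98 (≈ $24.5918 each)
Total COGS = $13,338.37 + $4,876.65 = $18,215.02
Ending inventory (cost pool remaining) = $12,590.98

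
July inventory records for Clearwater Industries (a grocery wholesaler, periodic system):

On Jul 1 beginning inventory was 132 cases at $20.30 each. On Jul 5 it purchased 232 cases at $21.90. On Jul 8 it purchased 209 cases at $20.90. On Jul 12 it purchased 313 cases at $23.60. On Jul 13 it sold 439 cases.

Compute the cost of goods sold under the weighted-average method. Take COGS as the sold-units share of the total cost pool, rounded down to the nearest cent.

COGS = $9,669.54

Jul 13, sell 439: 439/886 × $19,515.30 → $9,669.54
Ending inventory (cost pool remaining) = $9,845.76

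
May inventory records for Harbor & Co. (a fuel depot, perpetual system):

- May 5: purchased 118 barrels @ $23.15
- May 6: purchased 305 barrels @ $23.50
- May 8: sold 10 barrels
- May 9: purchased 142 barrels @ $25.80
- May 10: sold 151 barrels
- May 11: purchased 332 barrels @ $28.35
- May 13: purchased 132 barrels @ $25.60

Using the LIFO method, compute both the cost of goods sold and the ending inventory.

COGS = $4,110.10; ending inventory = $22,244.10

May 8, 10 sold [LIFO — newest first]: 10 @ $23.50 = $235.00
May 10, 151 sold [LIFO — newest first]: 142 @ $25.80 + 9 @ $23.50 = $3,875.10
Total COGS = $235.00 + $3,875.10 = $4,110.10
Ending inventory: 118 @ $23.15 + 286 @ $23.50 + 332 @ $28.35 + 132 @ $25.60 = $22,244.10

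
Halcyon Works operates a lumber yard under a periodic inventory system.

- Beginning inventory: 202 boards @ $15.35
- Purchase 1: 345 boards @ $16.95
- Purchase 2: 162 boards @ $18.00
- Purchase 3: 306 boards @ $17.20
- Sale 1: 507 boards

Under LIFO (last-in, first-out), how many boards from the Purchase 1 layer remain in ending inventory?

Sale 1 (507) [LIFO — newest first]: 306 @ $17.20 + 162 @ $18.00 + 39 @ $16.95 = $8,840.25
Ending inventory: 202 @ $15.35 + 306 @ $16.95 = $8,287.40
Check: goods available $17,127.65 = COGS $8,840.25 + ending $8,287.40

306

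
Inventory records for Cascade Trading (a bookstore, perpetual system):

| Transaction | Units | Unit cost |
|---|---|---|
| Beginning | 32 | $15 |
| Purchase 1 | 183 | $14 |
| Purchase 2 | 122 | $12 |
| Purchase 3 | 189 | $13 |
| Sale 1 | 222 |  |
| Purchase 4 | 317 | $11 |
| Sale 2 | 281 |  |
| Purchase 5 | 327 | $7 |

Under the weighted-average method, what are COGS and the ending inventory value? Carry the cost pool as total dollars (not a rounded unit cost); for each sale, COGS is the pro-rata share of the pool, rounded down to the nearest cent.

After Beginning: 32 on hand, pool $480.00 (≈ $15.0000 each)
After Purchase 1: 215 on hand, pool $3,042.00 (≈ $14.1488 each)
After Purchase 2: 337 on hand, pool $4,506.00 (≈ $13.3709 each)
After Purchase 3: 526 on hand, pool $6,963.00 (≈ $13.2376 each)
Sale 1, sell 222: 222/526 × $6,963.00 → $2,938.75
After Purchase 4: 621 on hand, pool $7,511.25 (≈ $12.0954 each)
Sale 2, sell 281: 281/621 × $7,511.25 → $3,398.81
After Purchase 5: 667 on hand, pool $6,401.44 (≈ $9.5974 each)
Total COGS = $2,938.75 + $3,398.81 = $6,337.56
Ending inventory (cost pool remaining) = $6,401.44
Check: goods available $12,739.00 = COGS $6,337.56 + ending $6,401.44

COGS = $6,337.56; ending inventory = $6,401.44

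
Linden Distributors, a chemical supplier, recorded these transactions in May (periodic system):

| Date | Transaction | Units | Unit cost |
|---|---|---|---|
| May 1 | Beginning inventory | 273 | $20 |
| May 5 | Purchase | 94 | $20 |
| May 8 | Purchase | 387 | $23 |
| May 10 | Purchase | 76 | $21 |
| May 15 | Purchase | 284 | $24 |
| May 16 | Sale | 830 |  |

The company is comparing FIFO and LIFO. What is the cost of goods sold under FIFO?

COGS = $17,837

FIFO COGS: 273 @ $20 + 94 @ $20 + 387 @ $23 + 76 @ $21 = $17,837
LIFO COGS: 284 @ $24 + 76 @ $21 + 387 @ $23 + 83 @ $20 = $18,973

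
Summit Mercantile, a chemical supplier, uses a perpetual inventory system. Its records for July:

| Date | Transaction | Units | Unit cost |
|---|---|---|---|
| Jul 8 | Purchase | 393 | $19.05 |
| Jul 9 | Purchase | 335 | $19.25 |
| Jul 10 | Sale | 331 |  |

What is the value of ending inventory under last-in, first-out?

Ending inventory = $7,563.65

Jul 10, 331 sold [LIFO — newest first]: 331 @ $19.25 = $6,371.75
Ending inventory: 393 @ $19.05 + 4 @ $19.25 = $7,563.65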